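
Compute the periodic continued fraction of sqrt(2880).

[53; (1, 1, 1, 106)]

Write x_i = (sqrt(2880) + m_i)/d_i with (m_0, d_0) = (0, 1). a_0 = floor(sqrt(2880)) = 53, since 53^2 = 2809 <= 2880 < 2916 = 54^2.
Iterate m_{i+1} = d_i*a_i - m_i, d_{i+1} = (2880 - m_{i+1}^2)/d_i, a_{i+1} = floor((a_0 + m_{i+1})/d_{i+1}):
  m_1 = 1*53 - 0 = 53, d_1 = (2880 - 53^2)/1 = 71/1 = 71, a_1 = floor((53 + 53)/71) = 1.
  m_2 = 71*1 - 53 = 18, d_2 = (2880 - 18^2)/71 = 2556/71 = 36, a_2 = floor((53 + 18)/36) = 1.
  m_3 = 36*1 - 18 = 18, d_3 = (2880 - 18^2)/36 = 2556/36 = 71, a_3 = floor((53 + 18)/71) = 1.
  m_4 = 71*1 - 18 = 53, d_4 = (2880 - 53^2)/71 = 71/71 = 1, a_4 = floor((53 + 53)/1) = 106.
  m_5 = 1*106 - 53 = 53, d_5 = (2880 - 53^2)/1 = 71/1 = 71: (m_5, d_5) = (m_1, d_1) = (53, 71), so from here the quotients repeat a_1, ..., a_4; the period length is 4.
Hence the expansion of sqrt(2880) is a_0 = 53 followed by the repeating block 1, 1, 1, 106 (period 4).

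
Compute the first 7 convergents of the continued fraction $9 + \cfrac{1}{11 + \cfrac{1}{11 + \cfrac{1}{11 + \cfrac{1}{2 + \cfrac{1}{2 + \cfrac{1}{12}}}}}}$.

9/1, 100/11, 1109/122, 12299/1353, 25707/2828, 63713/7009, 790263/86936

Using the convergent recurrence p_i = a_i*p_{i-1} + p_{i-2}, q_i = a_i*q_{i-1} + q_{i-2} with p_{-2}=0, p_{-1}=1, q_{-2}=1, q_{-1}=0:
  i=0: a_0=9, p_0 = 9*1 + 0 = 9, q_0 = 9*0 + 1 = 1.
  i=1: a_1=11, p_1 = 11*9 + 1 = 100, q_1 = 11*1 + 0 = 11.
  i=2: a_2=11, p_2 = 11*100 + 9 = 1109, q_2 = 11*11 + 1 = 122.
  i=3: a_3=11, p_3 = 11*1109 + 100 = 12299, q_3 = 11*122 + 11 = 1353.
  i=4: a_4=2, p_4 = 2*12299 + 1109 = 25707, q_4 = 2*1353 + 122 = 2828.
  i=5: a_5=2, p_5 = 2*25707 + 12299 = 63713, q_5 = 2*2828 + 1353 = 7009.
  i=6: a_6=12, p_6 = 12*63713 + 25707 = 790263, q_6 = 12*7009 + 2828 = 86936.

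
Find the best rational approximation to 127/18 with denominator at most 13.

Expand x = 127/18 as a continued fraction with the Euclidean algorithm:
  127 = 7*18 + 1, so a_0 = 7.
  18 = 18*1 + 0, so a_1 = 18.
so x = [7; 18].
Convergents (p_i = a_i*p_{i-1} + p_{i-2}, q_i = a_i*q_{i-1} + q_{i-2} with p_{-2}=0, p_{-1}=1, q_{-2}=1, q_{-1}=0), until the denominator exceeds 13:
  i=0: a_0=7, p_0 = 7*1 + 0 = 7, q_0 = 7*0 + 1 = 1.
  i=1: a_1=18, p_1 = 18*7 + 1 = 127, q_1 = 18*1 + 0 = 18.
q_1 = 18 > 13, so the last convergent with denominator <= 13 is p_0/q_0 = 7/1.
The closest fraction with denominator <= 13 is either p_0/q_0 or the intermediate fraction (k*p_0 + p_{-1})/(k*q_0 + q_{-1}) with the largest k >= 1 whose denominator stays <= 13; these approach x as k grows, and every other convergent or intermediate fraction in range is farther away.
Largest k: floor((13 - q_{-1})/q_0) = floor((13 - 0)/1) = 13 (using the seeds p_{-1} = 1, q_{-1} = 0).
That gives (13*7 + 1)/(13*1 + 0) = 92/13.
Compare the errors: |x - 7/1| = |127*1 - 7*18|/(18*1) = 1/18, and |x - 92/13| = |127*13 - 92*18|/(18*13) = 5/234.
Cross-multiplying, 5*18 = 90 < 234 = 1*234, so 5/234 is smaller: the intermediate fraction 92/13 is closer to x than 7/1.

92/13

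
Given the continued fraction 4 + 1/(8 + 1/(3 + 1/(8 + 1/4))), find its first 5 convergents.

Using the convergent recurrence p_i = a_i*p_{i-1} + p_{i-2}, q_i = a_i*q_{i-1} + q_{i-2} with p_{-2}=0, p_{-1}=1, q_{-2}=1, q_{-1}=0:
  i=0: a_0=4, p_0 = 4*1 + 0 = 4, q_0 = 4*0 + 1 = 1.
  i=1: a_1=8, p_1 = 8*4 + 1 = 33, q_1 = 8*1 + 0 = 8.
  i=2: a_2=3, p_2 = 3*33 + 4 = 103, q_2 = 3*8 + 1 = 25.
  i=3: a_3=8, p_3 = 8*103 + 33 = 857, q_3 = 8*25 + 8 = 208.
  i=4: a_4=4, p_4 = 4*857 + 103 = 3531, q_4 = 4*208 + 25 = 857.

4/1, 33/8, 103/25, 857/208, 3531/857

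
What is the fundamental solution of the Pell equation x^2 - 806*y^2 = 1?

First expand sqrt(806) as a continued fraction. With x_i = (sqrt(806) + m_i)/d_i and (m_0, d_0) = (0, 1): a_0 = floor(sqrt(806)) = 28, since 28^2 = 784 <= 806 < 841 = 29^2.
Iterate m_{i+1} = d_i*a_i - m_i, d_{i+1} = (806 - m_{i+1}^2)/d_i, a_{i+1} = floor((a_0 + m_{i+1})/d_{i+1}):
  m_1 = 1*28 - 0 = 28, d_1 = (806 - 28^2)/1 = 22/1 = 22, a_1 = floor((28 + 28)/22) = 2.
  m_2 = 22*2 - 28 = 16, d_2 = (806 - 16^2)/22 = 550/22 = 25, a_2 = floor((28 + 16)/25) = 1.
  m_3 = 25*1 - 16 = 9, d_3 = (806 - 9^2)/25 = 725/25 = 29, a_3 = floor((28 + 9)/29) = 1.
  m_4 = 29*1 - 9 = 20, d_4 = (806 - 20^2)/29 = 406/29 = 14, a_4 = floor((28 + 20)/14) = 3.
  m_5 = 14*3 - 20 = 22, d_5 = (806 - 22^2)/14 = 322/14 = 23, a_5 = floor((28 + 22)/23) = 2.
  m_6 = 23*2 - 22 = 24, d_6 = (806 - 24^2)/23 = 230/23 = 10, a_6 = floor((28 + 24)/10) = 5.
  m_7 = 10*5 - 24 = 26, d_7 = (806 - 26^2)/10 = 130/10 = 13, a_7 = floor((28 + 26)/13) = 4.
  m_8 = 13*4 - 26 = 26, d_8 = (806 - 26^2)/13 = 130/13 = 10, a_8 = floor((28 + 26)/10) = 5.
  m_9 = 10*5 - 26 = 24, d_9 = (806 - 24^2)/10 = 230/10 = 23, a_9 = floor((28 + 24)/23) = 2.
  m_10 = 23*2 - 24 = 22, d_10 = (806 - 22^2)/23 = 322/23 = 14, a_10 = floor((28 + 22)/14) = 3.
  m_11 = 14*3 - 22 = 20, d_11 = (806 - 20^2)/14 = 406/14 = 29, a_11 = floor((28 + 20)/29) = 1.
  m_12 = 29*1 - 20 = 9, d_12 = (806 - 9^2)/29 = 725/29 = 25, a_12 = floor((28 + 9)/25) = 1.
  m_13 = 25*1 - 9 = 16, d_13 = (806 - 16^2)/25 = 550/25 = 22, a_13 = floor((28 + 16)/22) = 2.
  m_14 = 22*2 - 16 = 28, d_14 = (806 - 28^2)/22 = 22/22 = 1, a_14 = floor((28 + 28)/1) = 56.
  m_15 = 1*56 - 28 = 28, d_15 = (806 - 28^2)/1 = 22/1 = 22: (m_15, d_15) = (m_1, d_1) = (28, 22), so from here the quotients repeat a_1, ..., a_14; the period length is 14.
So sqrt(806) = [28; (2, 1, 1, 3, 2, 5, 4, 5, 2, 3, 1, 1, 2, 56)] with period length k = 14.
k is even, so the fundamental solution of x^2 - 806y^2 = 1 is (p_{k-1}, q_{k-1}) = (p_13, q_13); compute convergents through index 13.
Convergents (p_i = a_i*p_{i-1} + p_{i-2}, q_i = a_i*q_{i-1} + q_{i-2} with p_{-2}=0, p_{-1}=1, q_{-2}=1, q_{-1}=0):
  i=0: a_0=28, p_0 = 28*1 + 0 = 28, q_0 = 28*0 + 1 = 1.
  i=1: a_1=2, p_1 = 2*28 + 1 = 57, q_1 = 2*1 + 0 = 2.
  i=2: a_2=1, p_2 = 1*57 + 28 = 85, q_2 = 1*2 + 1 = 3.
  i=3: a_3=1, p_3 = 1*85 + 57 = 142, q_3 = 1*3 + 2 = 5.
  i=4: a_4=3, p_4 = 3*142 + 85 = 511, q_4 = 3*5 + 3 = 18.
  i=5: a_5=2, p_5 = 2*511 + 142 = 1164, q_5 = 2*18 + 5 = 41.
  i=6: a_6=5, p_6 = 5*1164 + 511 = 6331, q_6 = 5*41 + 18 = 223.
  i=7: a_7=4, p_7 = 4*6331 + 1164 = 26488, q_7 = 4*223 + 41 = 933.
  i=8: a_8=5, p_8 = 5*26488 + 6331 = 138771, q_8 = 5*933 + 223 = 4888.
  i=9: a_9=2, p_9 = 2*138771 + 26488 = 304030, q_9 = 2*4888 + 933 = 10709.
  i=10: a_10=3, p_10 = 3*304030 + 138771 = 1050861, q_10 = 3*10709 + 4888 = 37015.
  i=11: a_11=1, p_11 = 1*1050861 + 304030 = 1354891, q_11 = 1*37015 + 10709 = 47724.
  i=12: a_12=1, p_12 = 1*1354891 + 1050861 = 2405752, q_12 = 1*47724 + 37015 = 84739.
  i=13: a_13=2, p_13 = 2*2405752 + 1354891 = 6166395, q_13 = 2*84739 + 47724 = 217202.
Check: 6166395^2 - 806*217202^2 = 38024427296025 - 38024427296024 = 1, so (x, y) = (6166395, 217202) solves the equation, and by the theorem it is the least positive solution.

(x, y) = (6166395, 217202)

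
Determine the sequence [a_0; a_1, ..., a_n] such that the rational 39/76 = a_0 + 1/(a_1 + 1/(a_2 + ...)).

Run the Euclidean algorithm on 39 and 76; the successive quotients are the partial quotients a_0, a_1, ... (each step inverts the fractional part left over by the previous one):
  39 = 0*76 + 39, so a_0 = 0.
  76 = 1*39 + 37, so a_1 = 1.
  39 = 1*37 + 2, so a_2 = 1.
  37 = 18*2 + 1, so a_3 = 18.
  2 = 2*1 + 0, so a_4 = 2.
The remainder reaches 0 after 5 divisions, so the expansion has 5 partial quotients, read off in order.

[0; 1, 1, 18, 2]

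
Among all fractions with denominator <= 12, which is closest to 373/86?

13/3

Expand x = 373/86 as a continued fraction with the Euclidean algorithm:
  373 = 4*86 + 29, so a_0 = 4.
  86 = 2*29 + 28, so a_1 = 2.
  29 = 1*28 + 1, so a_2 = 1.
  28 = 28*1 + 0, so a_3 = 28.
so x = [4; 2, 1, 28].
Convergents (p_i = a_i*p_{i-1} + p_{i-2}, q_i = a_i*q_{i-1} + q_{i-2} with p_{-2}=0, p_{-1}=1, q_{-2}=1, q_{-1}=0), until the denominator exceeds 12:
  i=0: a_0=4, p_0 = 4*1 + 0 = 4, q_0 = 4*0 + 1 = 1.
  i=1: a_1=2, p_1 = 2*4 + 1 = 9, q_1 = 2*1 + 0 = 2.
  i=2: a_2=1, p_2 = 1*9 + 4 = 13, q_2 = 1*2 + 1 = 3.
  i=3: a_3=28, p_3 = 28*13 + 9 = 373, q_3 = 28*3 + 2 = 86.
q_3 = 86 > 12, so the last convergent with denominator <= 12 is p_2/q_2 = 13/3.
The closest fraction with denominator <= 12 is either p_2/q_2 or the intermediate fraction (k*p_2 + p_1)/(k*q_2 + q_1) with the largest k >= 1 whose denominator stays <= 12; these approach x as k grows, and every other convergent or intermediate fraction in range is farther away.
Largest k: floor((12 - q_1)/q_2) = floor((12 - 2)/3) = 3.
That gives (3*13 + 9)/(3*3 + 2) = 48/11.
Compare the errors: |x - 13/3| = |373*3 - 13*86|/(86*3) = 1/258, and |x - 48/11| = |373*11 - 48*86|/(86*11) = 25/946.
Cross-multiplying, 1*946 = 946 < 6450 = 25*258, so 1/258 is smaller: the convergent 13/3 is closer to x than 48/11.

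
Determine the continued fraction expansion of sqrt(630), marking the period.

[25; (10, 50)]

Write x_i = (sqrt(630) + m_i)/d_i with (m_0, d_0) = (0, 1). a_0 = floor(sqrt(630)) = 25, since 25^2 = 625 <= 630 < 676 = 26^2.
Iterate m_{i+1} = d_i*a_i - m_i, d_{i+1} = (630 - m_{i+1}^2)/d_i, a_{i+1} = floor((a_0 + m_{i+1})/d_{i+1}):
  m_1 = 1*25 - 0 = 25, d_1 = (630 - 25^2)/1 = 5/1 = 5, a_1 = floor((25 + 25)/5) = 10.
  m_2 = 5*10 - 25 = 25, d_2 = (630 - 25^2)/5 = 5/5 = 1, a_2 = floor((25 + 25)/1) = 50.
  m_3 = 1*50 - 25 = 25, d_3 = (630 - 25^2)/1 = 5/1 = 5: (m_3, d_3) = (m_1, d_1) = (25, 5), so from here the quotients repeat a_1, a_2; the period length is 2.
Hence the expansion of sqrt(630) is a_0 = 25 followed by the repeating block 10, 50 (period 2).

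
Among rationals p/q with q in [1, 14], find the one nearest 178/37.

53/11

Expand x = 178/37 as a continued fraction with the Euclidean algorithm:
  178 = 4*37 + 30, so a_0 = 4.
  37 = 1*30 + 7, so a_1 = 1.
  30 = 4*7 + 2, so a_2 = 4.
  7 = 3*2 + 1, so a_3 = 3.
  2 = 2*1 + 0, so a_4 = 2.
so x = [4; 1, 4, 3, 2].
Convergents (p_i = a_i*p_{i-1} + p_{i-2}, q_i = a_i*q_{i-1} + q_{i-2} with p_{-2}=0, p_{-1}=1, q_{-2}=1, q_{-1}=0), until the denominator exceeds 14:
  i=0: a_0=4, p_0 = 4*1 + 0 = 4, q_0 = 4*0 + 1 = 1.
  i=1: a_1=1, p_1 = 1*4 + 1 = 5, q_1 = 1*1 + 0 = 1.
  i=2: a_2=4, p_2 = 4*5 + 4 = 24, q_2 = 4*1 + 1 = 5.
  i=3: a_3=3, p_3 = 3*24 + 5 = 77, q_3 = 3*5 + 1 = 16.
q_3 = 16 > 14, so the last convergent with denominator <= 14 is p_2/q_2 = 24/5.
The closest fraction with denominator <= 14 is either p_2/q_2 or the intermediate fraction (k*p_2 + p_1)/(k*q_2 + q_1) with the largest k >= 1 whose denominator stays <= 14; these approach x as k grows, and every other convergent or intermediate fraction in range is farther away.
Largest k: floor((14 - q_1)/q_2) = floor((14 - 1)/5) = 2.
That gives (2*24 + 5)/(2*5 + 1) = 53/11.
Compare the errors: |x - 24/5| = |178*5 - 24*37|/(37*5) = 2/185, and |x - 53/11| = |178*11 - 53*37|/(37*11) = 3/407.
Cross-multiplying, 3*185 = 555 < 814 = 2*407, so 3/407 is smaller: the intermediate fraction 53/11 is closer to x than 24/5.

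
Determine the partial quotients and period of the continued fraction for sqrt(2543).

Write x_i = (sqrt(2543) + m_i)/d_i with (m_0, d_0) = (0, 1). a_0 = floor(sqrt(2543)) = 50, since 50^2 = 2500 <= 2543 < 2601 = 51^2.
Iterate m_{i+1} = d_i*a_i - m_i, d_{i+1} = (2543 - m_{i+1}^2)/d_i, a_{i+1} = floor((a_0 + m_{i+1})/d_{i+1}):
  m_1 = 1*50 - 0 = 50, d_1 = (2543 - 50^2)/1 = 43/1 = 43, a_1 = floor((50 + 50)/43) = 2.
  m_2 = 43*2 - 50 = 36, d_2 = (2543 - 36^2)/43 = 1247/43 = 29, a_2 = floor((50 + 36)/29) = 2.
  m_3 = 29*2 - 36 = 22, d_3 = (2543 - 22^2)/29 = 2059/29 = 71, a_3 = floor((50 + 22)/71) = 1.
  m_4 = 71*1 - 22 = 49, d_4 = (2543 - 49^2)/71 = 142/71 = 2, a_4 = floor((50 + 49)/2) = 49.
  m_5 = 2*49 - 49 = 49, d_5 = (2543 - 49^2)/2 = 142/2 = 71, a_5 = floor((50 + 49)/71) = 1.
  m_6 = 71*1 - 49 = 22, d_6 = (2543 - 22^2)/71 = 2059/71 = 29, a_6 = floor((50 + 22)/29) = 2.
  m_7 = 29*2 - 22 = 36, d_7 = (2543 - 36^2)/29 = 1247/29 = 43, a_7 = floor((50 + 36)/43) = 2.
  m_8 = 43*2 - 36 = 50, d_8 = (2543 - 50^2)/43 = 43/43 = 1, a_8 = floor((50 + 50)/1) = 100.
  m_9 = 1*100 - 50 = 50, d_9 = (2543 - 50^2)/1 = 43/1 = 43: (m_9, d_9) = (m_1, d_1) = (50, 43), so from here the quotients repeat a_1, ..., a_8; the period length is 8.
Hence the expansion of sqrt(2543) is a_0 = 50 followed by the repeating block 2, 2, 1, 49, 1, 2, 2, 100 (period 8).

[50; (2, 2, 1, 49, 1, 2, 2, 100)]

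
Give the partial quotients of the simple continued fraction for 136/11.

Run the Euclidean algorithm on 136 and 11; the successive quotients are the partial quotients a_0, a_1, ... (each step inverts the fractional part left over by the previous one):
  136 = 12*11 + 4, so a_0 = 12.
  11 = 2*4 + 3, so a_1 = 2.
  4 = 1*3 + 1, so a_2 = 1.
  3 = 3*1 + 0, so a_3 = 3.
The remainder reaches 0 after 4 divisions, so the expansion has 4 partial quotients, read off in order.

[12; 2, 1, 3]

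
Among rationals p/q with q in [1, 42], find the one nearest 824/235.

Expand x = 824/235 as a continued fraction with the Euclidean algorithm:
  824 = 3*235 + 119, so a_0 = 3.
  235 = 1*119 + 116, so a_1 = 1.
  119 = 1*116 + 3, so a_2 = 1.
  116 = 38*3 + 2, so a_3 = 38.
  3 = 1*2 + 1, so a_4 = 1.
  2 = 2*1 + 0, so a_5 = 2.
so x = [3; 1, 1, 38, 1, 2].
Convergents (p_i = a_i*p_{i-1} + p_{i-2}, q_i = a_i*q_{i-1} + q_{i-2} with p_{-2}=0, p_{-1}=1, q_{-2}=1, q_{-1}=0), until the denominator exceeds 42:
  i=0: a_0=3, p_0 = 3*1 + 0 = 3, q_0 = 3*0 + 1 = 1.
  i=1: a_1=1, p_1 = 1*3 + 1 = 4, q_1 = 1*1 + 0 = 1.
  i=2: a_2=1, p_2 = 1*4 + 3 = 7, q_2 = 1*1 + 1 = 2.
  i=3: a_3=38, p_3 = 38*7 + 4 = 270, q_3 = 38*2 + 1 = 77.
q_3 = 77 > 42, so the last convergent with denominator <= 42 is p_2/q_2 = 7/2.
The closest fraction with denominator <= 42 is either p_2/q_2 or the intermediate fraction (k*p_2 + p_1)/(k*q_2 + q_1) with the largest k >= 1 whose denominator stays <= 42; these approach x as k grows, and every other convergent or intermediate fraction in range is farther away.
Largest k: floor((42 - q_1)/q_2) = floor((42 - 1)/2) = 20.
That gives (20*7 + 4)/(20*2 + 1) = 144/41.
Compare the errors: |x - 7/2| = |824*2 - 7*235|/(235*2) = 3/470, and |x - 144/41| = |824*41 - 144*235|/(235*41) = 56/9635.
Cross-multiplying, 56*470 = 26320 < 28905 = 3*9635, so 56/9635 is smaller: the intermediate fraction 144/41 is closer to x than 7/2.

144/41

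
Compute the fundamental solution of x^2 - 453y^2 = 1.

(x, y) = (1653751, 77700)

First expand sqrt(453) as a continued fraction. With x_i = (sqrt(453) + m_i)/d_i and (m_0, d_0) = (0, 1): a_0 = floor(sqrt(453)) = 21, since 21^2 = 441 <= 453 < 484 = 22^2.
Iterate m_{i+1} = d_i*a_i - m_i, d_{i+1} = (453 - m_{i+1}^2)/d_i, a_{i+1} = floor((a_0 + m_{i+1})/d_{i+1}):
  m_1 = 1*21 - 0 = 21, d_1 = (453 - 21^2)/1 = 12/1 = 12, a_1 = floor((21 + 21)/12) = 3.
  m_2 = 12*3 - 21 = 15, d_2 = (453 - 15^2)/12 = 228/12 = 19, a_2 = floor((21 + 15)/19) = 1.
  m_3 = 19*1 - 15 = 4, d_3 = (453 - 4^2)/19 = 437/19 = 23, a_3 = floor((21 + 4)/23) = 1.
  m_4 = 23*1 - 4 = 19, d_4 = (453 - 19^2)/23 = 92/23 = 4, a_4 = floor((21 + 19)/4) = 10.
  m_5 = 4*10 - 19 = 21, d_5 = (453 - 21^2)/4 = 12/4 = 3, a_5 = floor((21 + 21)/3) = 14.
  m_6 = 3*14 - 21 = 21, d_6 = (453 - 21^2)/3 = 12/3 = 4, a_6 = floor((21 + 21)/4) = 10.
  m_7 = 4*10 - 21 = 19, d_7 = (453 - 19^2)/4 = 92/4 = 23, a_7 = floor((21 + 19)/23) = 1.
  m_8 = 23*1 - 19 = 4, d_8 = (453 - 4^2)/23 = 437/23 = 19, a_8 = floor((21 + 4)/19) = 1.
  m_9 = 19*1 - 4 = 15, d_9 = (453 - 15^2)/19 = 228/19 = 12, a_9 = floor((21 + 15)/12) = 3.
  m_10 = 12*3 - 15 = 21, d_10 = (453 - 21^2)/12 = 12/12 = 1, a_10 = floor((21 + 21)/1) = 42.
  m_11 = 1*42 - 21 = 21, d_11 = (453 - 21^2)/1 = 12/1 = 12: (m_11, d_11) = (m_1, d_1) = (21, 12), so from here the quotients repeat a_1, ..., a_10; the period length is 10.
So sqrt(453) = [21; (3, 1, 1, 10, 14, 10, 1, 1, 3, 42)] with period length k = 10.
k is even, so the fundamental solution of x^2 - 453y^2 = 1 is (p_{k-1}, q_{k-1}) = (p_9, q_9); compute convergents through index 9.
Convergents (p_i = a_i*p_{i-1} + p_{i-2}, q_i = a_i*q_{i-1} + q_{i-2} with p_{-2}=0, p_{-1}=1, q_{-2}=1, q_{-1}=0):
  i=0: a_0=21, p_0 = 21*1 + 0 = 21, q_0 = 21*0 + 1 = 1.
  i=1: a_1=3, p_1 = 3*21 + 1 = 64, q_1 = 3*1 + 0 = 3.
  i=2: a_2=1, p_2 = 1*64 + 21 = 85, q_2 = 1*3 + 1 = 4.
  i=3: a_3=1, p_3 = 1*85 + 64 = 149, q_3 = 1*4 + 3 = 7.
  i=4: a_4=10, p_4 = 10*149 + 85 = 1575, q_4 = 10*7 + 4 = 74.
  i=5: a_5=14, p_5 = 14*1575 + 149 = 22199, q_5 = 14*74 + 7 = 1043.
  i=6: a_6=10, p_6 = 10*22199 + 1575 = 223565, q_6 = 10*1043 + 74 = 10504.
  i=7: a_7=1, p_7 = 1*223565 + 22199 = 245764, q_7 = 1*10504 + 1043 = 11547.
  i=8: a_8=1, p_8 = 1*245764 + 223565 = 469329, q_8 = 1*11547 + 10504 = 22051.
  i=9: a_9=3, p_9 = 3*469329 + 245764 = 1653751, q_9 = 3*22051 + 11547 = 77700.
Check: 1653751^2 - 453*77700^2 = 2734892370001 - 2734892370000 = 1, so (x, y) = (1653751, 77700) solves the equation, and by the theorem it is the least positive solution.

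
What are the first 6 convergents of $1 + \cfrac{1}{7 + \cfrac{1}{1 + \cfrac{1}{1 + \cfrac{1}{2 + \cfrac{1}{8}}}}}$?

1/1, 8/7, 9/8, 17/15, 43/38, 361/319

Using the convergent recurrence p_i = a_i*p_{i-1} + p_{i-2}, q_i = a_i*q_{i-1} + q_{i-2} with p_{-2}=0, p_{-1}=1, q_{-2}=1, q_{-1}=0:
  i=0: a_0=1, p_0 = 1*1 + 0 = 1, q_0 = 1*0 + 1 = 1.
  i=1: a_1=7, p_1 = 7*1 + 1 = 8, q_1 = 7*1 + 0 = 7.
  i=2: a_2=1, p_2 = 1*8 + 1 = 9, q_2 = 1*7 + 1 = 8.
  i=3: a_3=1, p_3 = 1*9 + 8 = 17, q_3 = 1*8 + 7 = 15.
  i=4: a_4=2, p_4 = 2*17 + 9 = 43, q_4 = 2*15 + 8 = 38.
  i=5: a_5=8, p_5 = 8*43 + 17 = 361, q_5 = 8*38 + 15 = 319.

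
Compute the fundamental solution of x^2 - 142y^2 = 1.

(x, y) = (143, 12)

First expand sqrt(142) as a continued fraction. With x_i = (sqrt(142) + m_i)/d_i and (m_0, d_0) = (0, 1): a_0 = floor(sqrt(142)) = 11, since 11^2 = 121 <= 142 < 144 = 12^2.
Iterate m_{i+1} = d_i*a_i - m_i, d_{i+1} = (142 - m_{i+1}^2)/d_i, a_{i+1} = floor((a_0 + m_{i+1})/d_{i+1}):
  m_1 = 1*11 - 0 = 11, d_1 = (142 - 11^2)/1 = 21/1 = 21, a_1 = floor((11 + 11)/21) = 1.
  m_2 = 21*1 - 11 = 10, d_2 = (142 - 10^2)/21 = 42/21 = 2, a_2 = floor((11 + 10)/2) = 10.
  m_3 = 2*10 - 10 = 10, d_3 = (142 - 10^2)/2 = 42/2 = 21, a_3 = floor((11 + 10)/21) = 1.
  m_4 = 21*1 - 10 = 11, d_4 = (142 - 11^2)/21 = 21/21 = 1, a_4 = floor((11 + 11)/1) = 22.
  m_5 = 1*22 - 11 = 11, d_5 = (142 - 11^2)/1 = 21/1 = 21: (m_5, d_5) = (m_1, d_1) = (11, 21), so from here the quotients repeat a_1, ..., a_4; the period length is 4.
So sqrt(142) = [11; (1, 10, 1, 22)] with period length k = 4.
k is even, so the fundamental solution of x^2 - 142y^2 = 1 is (p_{k-1}, q_{k-1}) = (p_3, q_3); compute convergents through index 3.
Convergents (p_i = a_i*p_{i-1} + p_{i-2}, q_i = a_i*q_{i-1} + q_{i-2} with p_{-2}=0, p_{-1}=1, q_{-2}=1, q_{-1}=0):
  i=0: a_0=11, p_0 = 11*1 + 0 = 11, q_0 = 11*0 + 1 = 1.
  i=1: a_1=1, p_1 = 1*11 + 1 = 12, q_1 = 1*1 + 0 = 1.
  i=2: a_2=10, p_2 = 10*12 + 11 = 131, q_2 = 10*1 + 1 = 11.
  i=3: a_3=1, p_3 = 1*131 + 12 = 143, q_3 = 1*11 + 1 = 12.
Check: 143^2 - 142*12^2 = 20449 - 20448 = 1, so (x, y) = (143, 12) solves the equation, and by the theorem it is the least positive solution.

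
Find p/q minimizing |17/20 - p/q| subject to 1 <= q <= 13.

11/13

Expand x = 17/20 as a continued fraction with the Euclidean algorithm:
  17 = 0*20 + 17, so a_0 = 0.
  20 = 1*17 + 3, so a_1 = 1.
  17 = 5*3 + 2, so a_2 = 5.
  3 = 1*2 + 1, so a_3 = 1.
  2 = 2*1 + 0, so a_4 = 2.
so x = [0; 1, 5, 1, 2].
Convergents (p_i = a_i*p_{i-1} + p_{i-2}, q_i = a_i*q_{i-1} + q_{i-2} with p_{-2}=0, p_{-1}=1, q_{-2}=1, q_{-1}=0), until the denominator exceeds 13:
  i=0: a_0=0, p_0 = 0*1 + 0 = 0, q_0 = 0*0 + 1 = 1.
  i=1: a_1=1, p_1 = 1*0 + 1 = 1, q_1 = 1*1 + 0 = 1.
  i=2: a_2=5, p_2 = 5*1 + 0 = 5, q_2 = 5*1 + 1 = 6.
  i=3: a_3=1, p_3 = 1*5 + 1 = 6, q_3 = 1*6 + 1 = 7.
  i=4: a_4=2, p_4 = 2*6 + 5 = 17, q_4 = 2*7 + 6 = 20.
q_4 = 20 > 13, so the last convergent with denominator <= 13 is p_3/q_3 = 6/7.
The closest fraction with denominator <= 13 is either p_3/q_3 or the intermediate fraction (k*p_3 + p_2)/(k*q_3 + q_2) with the largest k >= 1 whose denominator stays <= 13; these approach x as k grows, and every other convergent or intermediate fraction in range is farther away.
Largest k: floor((13 - q_2)/q_3) = floor((13 - 6)/7) = 1.
That gives (1*6 + 5)/(1*7 + 6) = 11/13.
Compare the errors: |x - 6/7| = |17*7 - 6*20|/(20*7) = 1/140, and |x - 11/13| = |17*13 - 11*20|/(20*13) = 1/260.
Cross-multiplying, 1*140 = 140 < 260 = 1*260, so 1/260 is smaller: the intermediate fraction 11/13 is closer to x than 6/7.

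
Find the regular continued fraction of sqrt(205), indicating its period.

[14; (3, 6, 1, 4, 1, 6, 3, 28)]

Write x_i = (sqrt(205) + m_i)/d_i with (m_0, d_0) = (0, 1). a_0 = floor(sqrt(205)) = 14, since 14^2 = 196 <= 205 < 225 = 15^2.
Iterate m_{i+1} = d_i*a_i - m_i, d_{i+1} = (205 - m_{i+1}^2)/d_i, a_{i+1} = floor((a_0 + m_{i+1})/d_{i+1}):
  m_1 = 1*14 - 0 = 14, d_1 = (205 - 14^2)/1 = 9/1 = 9, a_1 = floor((14 + 14)/9) = 3.
  m_2 = 9*3 - 14 = 13, d_2 = (205 - 13^2)/9 = 36/9 = 4, a_2 = floor((14 + 13)/4) = 6.
  m_3 = 4*6 - 13 = 11, d_3 = (205 - 11^2)/4 = 84/4 = 21, a_3 = floor((14 + 11)/21) = 1.
  m_4 = 21*1 - 11 = 10, d_4 = (205 - 10^2)/21 = 105/21 = 5, a_4 = floor((14 + 10)/5) = 4.
  m_5 = 5*4 - 10 = 10, d_5 = (205 - 10^2)/5 = 105/5 = 21, a_5 = floor((14 + 10)/21) = 1.
  m_6 = 21*1 - 10 = 11, d_6 = (205 - 11^2)/21 = 84/21 = 4, a_6 = floor((14 + 11)/4) = 6.
  m_7 = 4*6 - 11 = 13, d_7 = (205 - 13^2)/4 = 36/4 = 9, a_7 = floor((14 + 13)/9) = 3.
  m_8 = 9*3 - 13 = 14, d_8 = (205 - 14^2)/9 = 9/9 = 1, a_8 = floor((14 + 14)/1) = 28.
  m_9 = 1*28 - 14 = 14, d_9 = (205 - 14^2)/1 = 9/1 = 9: (m_9, d_9) = (m_1, d_1) = (14, 9), so from here the quotients repeat a_1, ..., a_8; the period length is 8.
Hence the expansion of sqrt(205) is a_0 = 14 followed by the repeating block 3, 6, 1, 4, 1, 6, 3, 28 (period 8).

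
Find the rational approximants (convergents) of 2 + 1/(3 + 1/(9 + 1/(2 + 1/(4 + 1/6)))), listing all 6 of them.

Using the convergent recurrence p_i = a_i*p_{i-1} + p_{i-2}, q_i = a_i*q_{i-1} + q_{i-2} with p_{-2}=0, p_{-1}=1, q_{-2}=1, q_{-1}=0:
  i=0: a_0=2, p_0 = 2*1 + 0 = 2, q_0 = 2*0 + 1 = 1.
  i=1: a_1=3, p_1 = 3*2 + 1 = 7, q_1 = 3*1 + 0 = 3.
  i=2: a_2=9, p_2 = 9*7 + 2 = 65, q_2 = 9*3 + 1 = 28.
  i=3: a_3=2, p_3 = 2*65 + 7 = 137, q_3 = 2*28 + 3 = 59.
  i=4: a_4=4, p_4 = 4*137 + 65 = 613, q_4 = 4*59 + 28 = 264.
  i=5: a_5=6, p_5 = 6*613 + 137 = 3815, q_5 = 6*264 + 59 = 1643.

2/1, 7/3, 65/28, 137/59, 613/264, 3815/1643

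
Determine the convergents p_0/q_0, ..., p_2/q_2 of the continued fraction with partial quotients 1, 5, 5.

1/1, 6/5, 31/26

Using the convergent recurrence p_i = a_i*p_{i-1} + p_{i-2}, q_i = a_i*q_{i-1} + q_{i-2} with p_{-2}=0, p_{-1}=1, q_{-2}=1, q_{-1}=0:
  i=0: a_0=1, p_0 = 1*1 + 0 = 1, q_0 = 1*0 + 1 = 1.
  i=1: a_1=5, p_1 = 5*1 + 1 = 6, q_1 = 5*1 + 0 = 5.
  i=2: a_2=5, p_2 = 5*6 + 1 = 31, q_2 = 5*5 + 1 = 26.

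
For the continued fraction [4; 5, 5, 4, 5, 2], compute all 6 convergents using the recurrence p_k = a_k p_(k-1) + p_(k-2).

Using the convergent recurrence p_i = a_i*p_{i-1} + p_{i-2}, q_i = a_i*q_{i-1} + q_{i-2} with p_{-2}=0, p_{-1}=1, q_{-2}=1, q_{-1}=0:
  i=0: a_0=4, p_0 = 4*1 + 0 = 4, q_0 = 4*0 + 1 = 1.
  i=1: a_1=5, p_1 = 5*4 + 1 = 21, q_1 = 5*1 + 0 = 5.
  i=2: a_2=5, p_2 = 5*21 + 4 = 109, q_2 = 5*5 + 1 = 26.
  i=3: a_3=4, p_3 = 4*109 + 21 = 457, q_3 = 4*26 + 5 = 109.
  i=4: a_4=5, p_4 = 5*457 + 109 = 2394, q_4 = 5*109 + 26 = 571.
  i=5: a_5=2, p_5 = 2*2394 + 457 = 5245, q_5 = 2*571 + 109 = 1251.

4/1, 21/5, 109/26, 457/109, 2394/571, 5245/1251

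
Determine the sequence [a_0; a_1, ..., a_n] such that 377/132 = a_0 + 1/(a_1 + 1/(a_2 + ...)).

[2; 1, 5, 1, 18]

Run the Euclidean algorithm on 377 and 132; the successive quotients are the partial quotients a_0, a_1, ... (each step inverts the fractional part left over by the previous one):
  377 = 2*132 + 113, so a_0 = 2.
  132 = 1*113 + 19, so a_1 = 1.
  113 = 5*19 + 18, so a_2 = 5.
  19 = 1*18 + 1, so a_3 = 1.
  18 = 18*1 + 0, so a_4 = 18.
The remainder reaches 0 after 5 divisions, so the expansion has 5 partial quotients, read off in order.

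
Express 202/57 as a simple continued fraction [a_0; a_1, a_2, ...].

[3; 1, 1, 5, 5]

Run the Euclidean algorithm on 202 and 57; the successive quotients are the partial quotients a_0, a_1, ... (each step inverts the fractional part left over by the previous one):
  202 = 3*57 + 31, so a_0 = 3.
  57 = 1*31 + 26, so a_1 = 1.
  31 = 1*26 + 5, so a_2 = 1.
  26 = 5*5 + 1, so a_3 = 5.
  5 = 5*1 + 0, so a_4 = 5.
The remainder reaches 0 after 5 divisions, so the expansion has 5 partial quotients, read off in order.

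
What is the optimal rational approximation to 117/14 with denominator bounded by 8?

Expand x = 117/14 as a continued fraction with the Euclidean algorithm:
  117 = 8*14 + 5, so a_0 = 8.
  14 = 2*5 + 4, so a_1 = 2.
  5 = 1*4 + 1, so a_2 = 1.
  4 = 4*1 + 0, so a_3 = 4.
so x = [8; 2, 1, 4].
Convergents (p_i = a_i*p_{i-1} + p_{i-2}, q_i = a_i*q_{i-1} + q_{i-2} with p_{-2}=0, p_{-1}=1, q_{-2}=1, q_{-1}=0), until the denominator exceeds 8:
  i=0: a_0=8, p_0 = 8*1 + 0 = 8, q_0 = 8*0 + 1 = 1.
  i=1: a_1=2, p_1 = 2*8 + 1 = 17, q_1 = 2*1 + 0 = 2.
  i=2: a_2=1, p_2 = 1*17 + 8 = 25, q_2 = 1*2 + 1 = 3.
  i=3: a_3=4, p_3 = 4*25 + 17 = 117, q_3 = 4*3 + 2 = 14.
q_3 = 14 > 8, so the last convergent with denominator <= 8 is p_2/q_2 = 25/3.
The closest fraction with denominator <= 8 is either p_2/q_2 or the intermediate fraction (k*p_2 + p_1)/(k*q_2 + q_1) with the largest k >= 1 whose denominator stays <= 8; these approach x as k grows, and every other convergent or intermediate fraction in range is farther away.
Largest k: floor((8 - q_1)/q_2) = floor((8 - 2)/3) = 2.
That gives (2*25 + 17)/(2*3 + 2) = 67/8.
Compare the errors: |x - 25/3| = |117*3 - 25*14|/(14*3) = 1/42, and |x - 67/8| = |117*8 - 67*14|/(14*8) = 2/112.
Cross-multiplying, 2*42 = 84 < 112 = 1*112, so 2/112 is smaller: the intermediate fraction 67/8 is closer to x than 25/3.

67/8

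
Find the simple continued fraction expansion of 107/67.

[1; 1, 1, 2, 13]

Run the Euclidean algorithm on 107 and 67; the successive quotients are the partial quotients a_0, a_1, ... (each step inverts the fractional part left over by the previous one):
  107 = 1*67 + 40, so a_0 = 1.
  67 = 1*40 + 27, so a_1 = 1.
  40 = 1*27 + 13, so a_2 = 1.
  27 = 2*13 + 1, so a_3 = 2.
  13 = 13*1 + 0, so a_4 = 13.
The remainder reaches 0 after 5 divisions, so the expansion has 5 partial quotients, read off in order.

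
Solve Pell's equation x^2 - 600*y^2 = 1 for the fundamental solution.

(x, y) = (49, 2)

First expand sqrt(600) as a continued fraction. With x_i = (sqrt(600) + m_i)/d_i and (m_0, d_0) = (0, 1): a_0 = floor(sqrt(600)) = 24, since 24^2 = 576 <= 600 < 625 = 25^2.
Iterate m_{i+1} = d_i*a_i - m_i, d_{i+1} = (600 - m_{i+1}^2)/d_i, a_{i+1} = floor((a_0 + m_{i+1})/d_{i+1}):
  m_1 = 1*24 - 0 = 24, d_1 = (600 - 24^2)/1 = 24/1 = 24, a_1 = floor((24 + 24)/24) = 2.
  m_2 = 24*2 - 24 = 24, d_2 = (600 - 24^2)/24 = 24/24 = 1, a_2 = floor((24 + 24)/1) = 48.
  m_3 = 1*48 - 24 = 24, d_3 = (600 - 24^2)/1 = 24/1 = 24: (m_3, d_3) = (m_1, d_1) = (24, 24), so from here the quotients repeat a_1, a_2; the period length is 2.
So sqrt(600) = [24; (2, 48)] with period length k = 2.
k is even, so the fundamental solution of x^2 - 600y^2 = 1 is (p_{k-1}, q_{k-1}) = (p_1, q_1); compute convergents through index 1.
Convergents (p_i = a_i*p_{i-1} + p_{i-2}, q_i = a_i*q_{i-1} + q_{i-2} with p_{-2}=0, p_{-1}=1, q_{-2}=1, q_{-1}=0):
  i=0: a_0=24, p_0 = 24*1 + 0 = 24, q_0 = 24*0 + 1 = 1.
  i=1: a_1=2, p_1 = 2*24 + 1 = 49, q_1 = 2*1 + 0 = 2.
Check: 49^2 - 600*2^2 = 2401 - 2400 = 1, so (x, y) = (49, 2) solves the equation, and by the theorem it is the least positive solution.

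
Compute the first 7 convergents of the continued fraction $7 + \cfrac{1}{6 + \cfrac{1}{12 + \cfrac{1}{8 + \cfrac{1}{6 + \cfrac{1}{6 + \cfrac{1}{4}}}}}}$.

Using the convergent recurrence p_i = a_i*p_{i-1} + p_{i-2}, q_i = a_i*q_{i-1} + q_{i-2} with p_{-2}=0, p_{-1}=1, q_{-2}=1, q_{-1}=0:
  i=0: a_0=7, p_0 = 7*1 + 0 = 7, q_0 = 7*0 + 1 = 1.
  i=1: a_1=6, p_1 = 6*7 + 1 = 43, q_1 = 6*1 + 0 = 6.
  i=2: a_2=12, p_2 = 12*43 + 7 = 523, q_2 = 12*6 + 1 = 73.
  i=3: a_3=8, p_3 = 8*523 + 43 = 4227, q_3 = 8*73 + 6 = 590.
  i=4: a_4=6, p_4 = 6*4227 + 523 = 25885, q_4 = 6*590 + 73 = 3613.
  i=5: a_5=6, p_5 = 6*25885 + 4227 = 159537, q_5 = 6*3613 + 590 = 22268.
  i=6: a_6=4, p_6 = 4*159537 + 25885 = 664033, q_6 = 4*22268 + 3613 = 92685.

7/1, 43/6, 523/73, 4227/590, 25885/3613, 159537/22268, 664033/92685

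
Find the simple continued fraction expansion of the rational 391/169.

Run the Euclidean algorithm on 391 and 169; the successive quotients are the partial quotients a_0, a_1, ... (each step inverts the fractional part left over by the previous one):
  391 = 2*169 + 53, so a_0 = 2.
  169 = 3*53 + 10, so a_1 = 3.
  53 = 5*10 + 3, so a_2 = 5.
  10 = 3*3 + 1, so a_3 = 3.
  3 = 3*1 + 0, so a_4 = 3.
The remainder reaches 0 after 5 divisions, so the expansion has 5 partial quotients, read off in order.

[2; 3, 5, 3, 3]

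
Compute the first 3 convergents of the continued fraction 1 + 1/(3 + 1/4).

1/1, 4/3, 17/13

Using the convergent recurrence p_i = a_i*p_{i-1} + p_{i-2}, q_i = a_i*q_{i-1} + q_{i-2} with p_{-2}=0, p_{-1}=1, q_{-2}=1, q_{-1}=0:
  i=0: a_0=1, p_0 = 1*1 + 0 = 1, q_0 = 1*0 + 1 = 1.
  i=1: a_1=3, p_1 = 3*1 + 1 = 4, q_1 = 3*1 + 0 = 3.
  i=2: a_2=4, p_2 = 4*4 + 1 = 17, q_2 = 4*3 + 1 = 13.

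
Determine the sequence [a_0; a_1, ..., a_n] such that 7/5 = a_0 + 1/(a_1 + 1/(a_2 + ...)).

[1; 2, 2]

Run the Euclidean algorithm on 7 and 5; the successive quotients are the partial quotients a_0, a_1, ... (each step inverts the fractional part left over by the previous one):
  7 = 1*5 + 2, so a_0 = 1.
  5 = 2*2 + 1, so a_1 = 2.
  2 = 2*1 + 0, so a_2 = 2.
The remainder reaches 0 after 3 divisions, so the expansion has 3 partial quotients, read off in order.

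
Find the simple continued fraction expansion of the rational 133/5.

[26; 1, 1, 2]

Run the Euclidean algorithm on 133 and 5; the successive quotients are the partial quotients a_0, a_1, ... (each step inverts the fractional part left over by the previous one):
  133 = 26*5 + 3, so a_0 = 26.
  5 = 1*3 + 2, so a_1 = 1.
  3 = 1*2 + 1, so a_2 = 1.
  2 = 2*1 + 0, so a_3 = 2.
The remainder reaches 0 after 4 divisions, so the expansion has 4 partial quotients, read off in order.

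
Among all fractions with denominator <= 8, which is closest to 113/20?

Expand x = 113/20 as a continued fraction with the Euclidean algorithm:
  113 = 5*20 + 13, so a_0 = 5.
  20 = 1*13 + 7, so a_1 = 1.
  13 = 1*7 + 6, so a_2 = 1.
  7 = 1*6 + 1, so a_3 = 1.
  6 = 6*1 + 0, so a_4 = 6.
so x = [5; 1, 1, 1, 6].
Convergents (p_i = a_i*p_{i-1} + p_{i-2}, q_i = a_i*q_{i-1} + q_{i-2} with p_{-2}=0, p_{-1}=1, q_{-2}=1, q_{-1}=0), until the denominator exceeds 8:
  i=0: a_0=5, p_0 = 5*1 + 0 = 5, q_0 = 5*0 + 1 = 1.
  i=1: a_1=1, p_1 = 1*5 + 1 = 6, q_1 = 1*1 + 0 = 1.
  i=2: a_2=1, p_2 = 1*6 + 5 = 11, q_2 = 1*1 + 1 = 2.
  i=3: a_3=1, p_3 = 1*11 + 6 = 17, q_3 = 1*2 + 1 = 3.
  i=4: a_4=6, p_4 = 6*17 + 11 = 113, q_4 = 6*3 + 2 = 20.
q_4 = 20 > 8, so the last convergent with denominator <= 8 is p_3/q_3 = 17/3.
The closest fraction with denominator <= 8 is either p_3/q_3 or the intermediate fraction (k*p_3 + p_2)/(k*q_3 + q_2) with the largest k >= 1 whose denominator stays <= 8; these approach x as k grows, and every other convergent or intermediate fraction in range is farther away.
Largest k: floor((8 - q_2)/q_3) = floor((8 - 2)/3) = 2.
That gives (2*17 + 11)/(2*3 + 2) = 45/8.
Compare the errors: |x - 17/3| = |113*3 - 17*20|/(20*3) = 1/60, and |x - 45/8| = |113*8 - 45*20|/(20*8) = 4/160.
Cross-multiplying, 1*160 = 160 < 240 = 4*60, so 1/60 is smaller: the convergent 17/3 is closer to x than 45/8.

17/3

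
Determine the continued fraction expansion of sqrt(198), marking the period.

Write x_i = (sqrt(198) + m_i)/d_i with (m_0, d_0) = (0, 1). a_0 = floor(sqrt(198)) = 14, since 14^2 = 196 <= 198 < 225 = 15^2.
Iterate m_{i+1} = d_i*a_i - m_i, d_{i+1} = (198 - m_{i+1}^2)/d_i, a_{i+1} = floor((a_0 + m_{i+1})/d_{i+1}):
  m_1 = 1*14 - 0 = 14, d_1 = (198 - 14^2)/1 = 2/1 = 2, a_1 = floor((14 + 14)/2) = 14.
  m_2 = 2*14 - 14 = 14, d_2 = (198 - 14^2)/2 = 2/2 = 1, a_2 = floor((14 + 14)/1) = 28.
  m_3 = 1*28 - 14 = 14, d_3 = (198 - 14^2)/1 = 2/1 = 2: (m_3, d_3) = (m_1, d_1) = (14, 2), so from here the quotients repeat a_1, a_2; the period length is 2.
Hence the expansion of sqrt(198) is a_0 = 14 followed by the repeating block 14, 28 (period 2).

[14; (14, 28)]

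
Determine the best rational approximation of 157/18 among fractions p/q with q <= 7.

Expand x = 157/18 as a continued fraction with the Euclidean algorithm:
  157 = 8*18 + 13, so a_0 = 8.
  18 = 1*13 + 5, so a_1 = 1.
  13 = 2*5 + 3, so a_2 = 2.
  5 = 1*3 + 2, so a_3 = 1.
  3 = 1*2 + 1, so a_4 = 1.
  2 = 2*1 + 0, so a_5 = 2.
so x = [8; 1, 2, 1, 1, 2].
Convergents (p_i = a_i*p_{i-1} + p_{i-2}, q_i = a_i*q_{i-1} + q_{i-2} with p_{-2}=0, p_{-1}=1, q_{-2}=1, q_{-1}=0), until the denominator exceeds 7:
  i=0: a_0=8, p_0 = 8*1 + 0 = 8, q_0 = 8*0 + 1 = 1.
  i=1: a_1=1, p_1 = 1*8 + 1 = 9, q_1 = 1*1 + 0 = 1.
  i=2: a_2=2, p_2 = 2*9 + 8 = 26, q_2 = 2*1 + 1 = 3.
  i=3: a_3=1, p_3 = 1*26 + 9 = 35, q_3 = 1*3 + 1 = 4.
  i=4: a_4=1, p_4 = 1*35 + 26 = 61, q_4 = 1*4 + 3 = 7.
  i=5: a_5=2, p_5 = 2*61 + 35 = 157, q_5 = 2*7 + 4 = 18.
q_5 = 18 > 7, so the last convergent with denominator <= 7 is p_4/q_4 = 61/7.
The closest fraction with denominator <= 7 is either p_4/q_4 or the intermediate fraction (k*p_4 + p_3)/(k*q_4 + q_3) with the largest k >= 1 whose denominator stays <= 7; these approach x as k grows, and every other convergent or intermediate fraction in range is farther away.
Largest k: floor((7 - q_3)/q_4) = floor((7 - 4)/7) = 0.
Since k = 0, no intermediate fraction beyond p_4/q_4 has denominator <= 7, so the convergent 61/7 is the closest (its error is |157*7 - 61*18|/(18*7) = 1/126).

61/7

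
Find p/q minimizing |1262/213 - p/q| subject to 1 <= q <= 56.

Expand x = 1262/213 as a continued fraction with the Euclidean algorithm:
  1262 = 5*213 + 197, so a_0 = 5.
  213 = 1*197 + 16, so a_1 = 1.
  197 = 12*16 + 5, so a_2 = 12.
  16 = 3*5 + 1, so a_3 = 3.
  5 = 5*1 + 0, so a_4 = 5.
so x = [5; 1, 12, 3, 5].
Convergents (p_i = a_i*p_{i-1} + p_{i-2}, q_i = a_i*q_{i-1} + q_{i-2} with p_{-2}=0, p_{-1}=1, q_{-2}=1, q_{-1}=0), until the denominator exceeds 56:
  i=0: a_0=5, p_0 = 5*1 + 0 = 5, q_0 = 5*0 + 1 = 1.
  i=1: a_1=1, p_1 = 1*5 + 1 = 6, q_1 = 1*1 + 0 = 1.
  i=2: a_2=12, p_2 = 12*6 + 5 = 77, q_2 = 12*1 + 1 = 13.
  i=3: a_3=3, p_3 = 3*77 + 6 = 237, q_3 = 3*13 + 1 = 40.
  i=4: a_4=5, p_4 = 5*237 + 77 = 1262, q_4 = 5*40 + 13 = 213.
q_4 = 213 > 56, so the last convergent with denominator <= 56 is p_3/q_3 = 237/40.
The closest fraction with denominator <= 56 is either p_3/q_3 or the intermediate fraction (k*p_3 + p_2)/(k*q_3 + q_2) with the largest k >= 1 whose denominator stays <= 56; these approach x as k grows, and every other convergent or intermediate fraction in range is farther away.
Largest k: floor((56 - q_2)/q_3) = floor((56 - 13)/40) = 1.
That gives (1*237 + 77)/(1*40 + 13) = 314/53.
Compare the errors: |x - 237/40| = |1262*40 - 237*213|/(213*40) = 1/8520, and |x - 314/53| = |1262*53 - 314*213|/(213*53) = 4/11289.
Cross-multiplying, 1*11289 = 11289 < 34080 = 4*8520, so 1/8520 is smaller: the convergent 237/40 is closer to x than 314/53.

237/40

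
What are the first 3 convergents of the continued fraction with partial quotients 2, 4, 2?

2/1, 9/4, 20/9

Using the convergent recurrence p_i = a_i*p_{i-1} + p_{i-2}, q_i = a_i*q_{i-1} + q_{i-2} with p_{-2}=0, p_{-1}=1, q_{-2}=1, q_{-1}=0:
  i=0: a_0=2, p_0 = 2*1 + 0 = 2, q_0 = 2*0 + 1 = 1.
  i=1: a_1=4, p_1 = 4*2 + 1 = 9, q_1 = 4*1 + 0 = 4.
  i=2: a_2=2, p_2 = 2*9 + 2 = 20, q_2 = 2*4 + 1 = 9.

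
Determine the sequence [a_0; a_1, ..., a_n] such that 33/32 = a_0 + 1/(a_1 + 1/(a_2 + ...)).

[1; 32]

Run the Euclidean algorithm on 33 and 32; the successive quotients are the partial quotients a_0, a_1, ... (each step inverts the fractional part left over by the previous one):
  33 = 1*32 + 1, so a_0 = 1.
  32 = 32*1 + 0, so a_1 = 32.
The remainder reaches 0 after 2 divisions, so the expansion has 2 partial quotients, read off in order.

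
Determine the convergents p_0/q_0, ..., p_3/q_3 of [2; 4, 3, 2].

Using the convergent recurrence p_i = a_i*p_{i-1} + p_{i-2}, q_i = a_i*q_{i-1} + q_{i-2} with p_{-2}=0, p_{-1}=1, q_{-2}=1, q_{-1}=0:
  i=0: a_0=2, p_0 = 2*1 + 0 = 2, q_0 = 2*0 + 1 = 1.
  i=1: a_1=4, p_1 = 4*2 + 1 = 9, q_1 = 4*1 + 0 = 4.
  i=2: a_2=3, p_2 = 3*9 + 2 = 29, q_2 = 3*4 + 1 = 13.
  i=3: a_3=2, p_3 = 2*29 + 9 = 67, q_3 = 2*13 + 4 = 30.

2/1, 9/4, 29/13, 67/30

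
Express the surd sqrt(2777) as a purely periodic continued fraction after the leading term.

Write x_i = (sqrt(2777) + m_i)/d_i with (m_0, d_0) = (0, 1). a_0 = floor(sqrt(2777)) = 52, since 52^2 = 2704 <= 2777 < 2809 = 53^2.
Iterate m_{i+1} = d_i*a_i - m_i, d_{i+1} = (2777 - m_{i+1}^2)/d_i, a_{i+1} = floor((a_0 + m_{i+1})/d_{i+1}):
  m_1 = 1*52 - 0 = 52, d_1 = (2777 - 52^2)/1 = 73/1 = 73, a_1 = floor((52 + 52)/73) = 1.
  m_2 = 73*1 - 52 = 21, d_2 = (2777 - 21^2)/73 = 2336/73 = 32, a_2 = floor((52 + 21)/32) = 2.
  m_3 = 32*2 - 21 = 43, d_3 = (2777 - 43^2)/32 = 928/32 = 29, a_3 = floor((52 + 43)/29) = 3.
  m_4 = 29*3 - 43 = 44, d_4 = (2777 - 44^2)/29 = 841/29 = 29, a_4 = floor((52 + 44)/29) = 3.
  m_5 = 29*3 - 44 = 43, d_5 = (2777 - 43^2)/29 = 928/29 = 32, a_5 = floor((52 + 43)/32) = 2.
  m_6 = 32*2 - 43 = 21, d_6 = (2777 - 21^2)/32 = 2336/32 = 73, a_6 = floor((52 + 21)/73) = 1.
  m_7 = 73*1 - 21 = 52, d_7 = (2777 - 52^2)/73 = 73/73 = 1, a_7 = floor((52 + 52)/1) = 104.
  m_8 = 1*104 - 52 = 52, d_8 = (2777 - 52^2)/1 = 73/1 = 73: (m_8, d_8) = (m_1, d_1) = (52, 73), so from here the quotients repeat a_1, ..., a_7; the period length is 7.
Hence the expansion of sqrt(2777) is a_0 = 52 followed by the repeating block 1, 2, 3, 3, 2, 1, 104 (period 7).

[52; (1, 2, 3, 3, 2, 1, 104)]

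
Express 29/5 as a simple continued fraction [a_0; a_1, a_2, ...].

Run the Euclidean algorithm on 29 and 5; the successive quotients are the partial quotients a_0, a_1, ... (each step inverts the fractional part left over by the previous one):
  29 = 5*5 + 4, so a_0 = 5.
  5 = 1*4 + 1, so a_1 = 1.
  4 = 4*1 + 0, so a_2 = 4.
The remainder reaches 0 after 3 divisions, so the expansion has 3 partial quotients, read off in order.

[5; 1, 4]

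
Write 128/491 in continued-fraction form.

Run the Euclidean algorithm on 128 and 491; the successive quotients are the partial quotients a_0, a_1, ... (each step inverts the fractional part left over by the previous one):
  128 = 0*491 + 128, so a_0 = 0.
  491 = 3*128 + 107, so a_1 = 3.
  128 = 1*107 + 21, so a_2 = 1.
  107 = 5*21 + 2, so a_3 = 5.
  21 = 10*2 + 1, so a_4 = 10.
  2 = 2*1 + 0, so a_5 = 2.
The remainder reaches 0 after 6 divisions, so the expansion has 6 partial quotients, read off in order.

[0; 3, 1, 5, 10, 2]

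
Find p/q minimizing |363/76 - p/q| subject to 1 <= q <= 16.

Expand x = 363/76 as a continued fraction with the Euclidean algorithm:
  363 = 4*76 + 59, so a_0 = 4.
  76 = 1*59 + 17, so a_1 = 1.
  59 = 3*17 + 8, so a_2 = 3.
  17 = 2*8 + 1, so a_3 = 2.
  8 = 8*1 + 0, so a_4 = 8.
so x = [4; 1, 3, 2, 8].
Convergents (p_i = a_i*p_{i-1} + p_{i-2}, q_i = a_i*q_{i-1} + q_{i-2} with p_{-2}=0, p_{-1}=1, q_{-2}=1, q_{-1}=0), until the denominator exceeds 16:
  i=0: a_0=4, p_0 = 4*1 + 0 = 4, q_0 = 4*0 + 1 = 1.
  i=1: a_1=1, p_1 = 1*4 + 1 = 5, q_1 = 1*1 + 0 = 1.
  i=2: a_2=3, p_2 = 3*5 + 4 = 19, q_2 = 3*1 + 1 = 4.
  i=3: a_3=2, p_3 = 2*19 + 5 = 43, q_3 = 2*4 + 1 = 9.
  i=4: a_4=8, p_4 = 8*43 + 19 = 363, q_4 = 8*9 + 4 = 76.
q_4 = 76 > 16, so the last convergent with denominator <= 16 is p_3/q_3 = 43/9.
The closest fraction with denominator <= 16 is either p_3/q_3 or the intermediate fraction (k*p_3 + p_2)/(k*q_3 + q_2) with the largest k >= 1 whose denominator stays <= 16; these approach x as k grows, and every other convergent or intermediate fraction in range is farther away.
Largest k: floor((16 - q_2)/q_3) = floor((16 - 4)/9) = 1.
That gives (1*43 + 19)/(1*9 + 4) = 62/13.
Compare the errors: |x - 43/9| = |363*9 - 43*76|/(76*9) = 1/684, and |x - 62/13| = |363*13 - 62*76|/(76*13) = 7/988.
Cross-multiplying, 1*988 = 988 < 4788 = 7*684, so 1/684 is smaller: the convergent 43/9 is closer to x than 62/13.

43/9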